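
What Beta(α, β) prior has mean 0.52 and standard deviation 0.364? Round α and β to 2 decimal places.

α = 0.46, β = 0.42

σ² = 0.364² = 0.132496.
With s = α+β, Var = μ(1−μ)/(s+1), so s+1 = (0.52×0.48)/0.132496 = 1.8838 and s = 0.8838.
α = μs = 0.46, β = (1−μ)s = 0.42.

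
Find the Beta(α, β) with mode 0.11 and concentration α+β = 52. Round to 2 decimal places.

For α,β>1 the mode is (α−1)/(α+β−2), so α = mode·(κ−2)+1 = 0.11×50+1 = 6.50.
And β = (1−mode)·(κ−2)+1 = 0.89×50+1 = 45.50.

α = 6.50, β = 45.50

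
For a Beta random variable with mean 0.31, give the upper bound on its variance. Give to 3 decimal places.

0.214

For fixed mean μ the Beta variance is μ(1−μ)/(α+β+1), increasing as α+β decreases.
Its least upper bound (not attained) is μ(1−μ) = 0.31·0.69 = 0.214.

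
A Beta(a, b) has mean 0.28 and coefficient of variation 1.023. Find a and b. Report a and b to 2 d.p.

a = 0.41, b = 1.05

Var = (CV·μ)² = (1.023×0.28)² = 0.082048.
a+b = μ(1−μ)/Var − 1 = 0.2016/0.082048 − 1 = 1.4571.
Thus a = 0.28·1.4571 = 0.41 and b = 0.72·1.4571 = 1.05.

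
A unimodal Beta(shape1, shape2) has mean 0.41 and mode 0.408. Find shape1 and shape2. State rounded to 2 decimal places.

shape1 = 37.72, shape2 = 54.28

Let s = shape1+shape2. Mean gives shape1 = μs = 0.41s; mode gives (shape1−1)/(s−2) = 0.408.
Substituting: 0.41s − 1 = 0.408(s−2) = 0.408s − 0.816, so 0.002s = 0.184 and s = 92.0000.
Then shape1 = 0.41×92.0000 = 37.72 and shape2 = s−shape1 = 54.28.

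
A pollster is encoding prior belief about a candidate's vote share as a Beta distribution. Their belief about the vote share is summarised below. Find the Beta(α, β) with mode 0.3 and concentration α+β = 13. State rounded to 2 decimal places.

Mode = (α−1)/(κ−2) with κ = α+β, so α−1 = 0.3·11 = 3.30.
α = 4.30; β = κ − α = 8.70.

α = 4.30, β = 8.70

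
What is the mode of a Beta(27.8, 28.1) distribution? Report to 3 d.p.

The density x^(α−1)(1−x)^(β−1) is maximised at (α−1)/(α+β−2) = 26.8/53.9 = 0.497.

0.497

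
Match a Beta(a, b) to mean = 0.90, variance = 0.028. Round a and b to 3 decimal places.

By moment matching, a+b = μ(1−μ)/σ² − 1 = (0.90·0.10)/0.028 − 1 = 3.2143 − 1 = 2.2143.
Since a/(a+b) = μ, a = 0.90·2.2143 = 1.993 and b = 0.10·2.2143 = 0.221.

a = 1.993, b = 0.221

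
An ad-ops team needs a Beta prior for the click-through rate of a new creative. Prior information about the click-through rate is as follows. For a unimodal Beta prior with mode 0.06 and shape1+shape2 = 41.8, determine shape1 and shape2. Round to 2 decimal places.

For shape1,shape2>1 the mode is (shape1−1)/(shape1+shape2−2), so shape1 = mode·(κ−2)+1 = 0.06×39.8+1 = 3.39.
And shape2 = (1−mode)·(κ−2)+1 = 0.94×39.8+1 = 38.41.

shape1 = 3.39, shape2 = 38.41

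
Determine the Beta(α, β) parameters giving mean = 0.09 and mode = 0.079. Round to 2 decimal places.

α = 6.89, β = 69.66

Let s = α+β. Mean gives α = μs = 0.09s; mode gives (α−1)/(s−2) = 0.079.
Substituting: 0.09s − 1 = 0.079(s−2) = 0.079s − 0.158, so 0.011s = 0.842 and s = 76.5455.
Then α = 0.09×76.5455 = 6.89 and β = s−α = 69.66.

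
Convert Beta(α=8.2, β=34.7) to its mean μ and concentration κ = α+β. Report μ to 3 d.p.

μ = 0.191, κ = 42.9

κ = α+β = 8.2+34.7 = 42.9; μ = α/κ = 8.2/42.9 = 0.191.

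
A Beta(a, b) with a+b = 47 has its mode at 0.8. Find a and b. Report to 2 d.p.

a = 37.00, b = 10.00

Since the density peak of Beta(a,b) is at (a−1)/(a+b−2),
a = 1 + 0.8(47−2) = 37.00 and b = 47 − 37.00 = 10.00.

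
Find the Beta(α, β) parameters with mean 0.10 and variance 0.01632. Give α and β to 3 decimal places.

By moment matching, α+β = μ(1−μ)/σ² − 1 = (0.10·0.90)/0.01632 − 1 = 5.5147 − 1 = 4.5147.
Since α/(α+β) = μ, α = 0.10·4.5147 = 0.451 and β = 0.90·4.5147 = 4.063.

α = 0.451, β = 4.063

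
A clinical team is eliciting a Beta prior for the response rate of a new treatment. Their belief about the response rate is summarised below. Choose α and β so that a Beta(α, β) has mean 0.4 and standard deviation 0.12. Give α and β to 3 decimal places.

α = 6.267, β = 9.400

First σ² = 0.0144. Setting α = μn, β = (1−μ)n with n = α+β,
μ(1−μ)/(n+1) = 0.0144 ⇒ n+1 = 0.24/0.0144 = 16.6667 ⇒ n = 15.6667.
Hence α = 0.4×15.6667 = 6.267, β = 0.6×15.6667 = 9.400.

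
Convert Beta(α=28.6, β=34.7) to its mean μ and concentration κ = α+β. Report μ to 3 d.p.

μ = 0.452, κ = 63.3

κ = α+β = 28.6+34.7 = 63.3; μ = α/κ = 28.6/63.3 = 0.452.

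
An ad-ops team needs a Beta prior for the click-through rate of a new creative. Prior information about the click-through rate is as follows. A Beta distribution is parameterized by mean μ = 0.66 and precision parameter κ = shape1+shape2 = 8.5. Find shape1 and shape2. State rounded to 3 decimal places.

Split κ in proportion μ : (1−μ): shape1 = 0.66·8.5 = 5.610, shape2 = 8.5 − 5.610 = 2.890.

shape1 = 5.610, shape2 = 2.890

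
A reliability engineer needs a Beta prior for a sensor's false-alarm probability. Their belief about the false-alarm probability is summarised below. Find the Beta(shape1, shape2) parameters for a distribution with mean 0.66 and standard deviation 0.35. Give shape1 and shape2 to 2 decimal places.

Variance = 0.35² = 0.1225. The moment-matching identity shape1+shape2 = μ(1−μ)/Var − 1 gives
shape1+shape2 = 0.2244/0.1225 − 1 = 0.8318, so shape1 = μ·0.8318 = 0.55 and shape2 = (1−μ)·0.8318 = 0.28.

shape1 = 0.55, shape2 = 0.28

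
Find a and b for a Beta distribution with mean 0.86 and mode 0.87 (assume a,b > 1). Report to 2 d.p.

a = 63.64, b = 10.36

Let s = a+b. Mean gives a = μs = 0.86s; mode gives (a−1)/(s−2) = 0.87.
Substituting: 0.86s − 1 = 0.87(s−2) = 0.87s − 1.74, so -0.01s = -0.74 and s = 74.0000.
Then a = 0.86×74.0000 = 63.64 and b = s−a = 10.36.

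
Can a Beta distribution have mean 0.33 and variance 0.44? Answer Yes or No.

The Beta variance bound is σ² < μ(1−μ).
Here μ(1−μ) = 0.33×0.67 = 0.2211, and 0.44 ≥ 0.2211.

No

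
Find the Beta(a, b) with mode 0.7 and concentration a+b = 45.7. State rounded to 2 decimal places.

Mode = (a−1)/(κ−2) with κ = a+b, so a−1 = 0.7·43.7 = 30.59.
a = 31.59; b = κ − a = 14.11.

a = 31.59, b = 14.11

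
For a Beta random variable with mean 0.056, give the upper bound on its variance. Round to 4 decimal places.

0.0529

For fixed mean μ the Beta variance is μ(1−μ)/(α+β+1), increasing as α+β decreases.
Its least upper bound (not attained) is μ(1−μ) = 0.056·0.944 = 0.0529.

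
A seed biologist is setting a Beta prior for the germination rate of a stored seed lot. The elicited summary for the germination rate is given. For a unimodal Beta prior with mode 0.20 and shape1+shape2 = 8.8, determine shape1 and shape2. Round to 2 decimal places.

Mode = (shape1−1)/(κ−2) with κ = shape1+shape2, so shape1−1 = 0.20·6.8 = 1.36.
shape1 = 2.36; shape2 = κ − shape1 = 6.44.

shape1 = 2.36, shape2 = 6.44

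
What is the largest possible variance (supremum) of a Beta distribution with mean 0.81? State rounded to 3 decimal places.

0.154

Var = μ(1−μ)/(α+β+1), which approaches μ(1−μ) as α+β → 0.
So the supremum is μ(1−μ) = 0.81×0.19 = 0.154.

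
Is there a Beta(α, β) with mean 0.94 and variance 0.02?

A Beta with mean μ has variance μ(1−μ)/(α+β+1) < μ(1−μ).
Here μ(1−μ) = 0.94×0.06 = 0.0564, and 0.02 < 0.0564.

Yes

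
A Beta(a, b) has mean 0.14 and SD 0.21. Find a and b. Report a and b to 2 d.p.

a = 0.24, b = 1.49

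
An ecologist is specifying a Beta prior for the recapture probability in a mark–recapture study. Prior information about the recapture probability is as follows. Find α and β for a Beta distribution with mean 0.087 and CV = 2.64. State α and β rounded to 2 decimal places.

σ = CV·μ = 2.64×0.087 = 0.22968, so σ² = 0.052753.
s+1 = μ(1−μ)/σ² = 0.079431/0.052753 = 1.5057, so s = α+β = 0.5057.
α = μs = 0.04, β = (1−μ)s = 0.46.

α = 0.04, β = 0.46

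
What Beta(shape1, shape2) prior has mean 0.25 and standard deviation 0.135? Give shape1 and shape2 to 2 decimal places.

Variance = 0.135² = 0.018225. The moment-matching identity shape1+shape2 = μ(1−μ)/Var − 1 gives
shape1+shape2 = 0.1875/0.018225 − 1 = 9.2881, so shape1 = μ·9.2881 = 2.32 and shape2 = (1−μ)·9.2881 = 6.97.

shape1 = 2.32, shape2 = 6.97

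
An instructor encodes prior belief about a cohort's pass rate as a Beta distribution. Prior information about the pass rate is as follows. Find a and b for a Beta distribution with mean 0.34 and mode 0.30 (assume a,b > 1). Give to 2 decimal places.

With s = a+b: μ = a/s and mode = (a−1)/(s−2). Eliminating a = μs,
μs − 1 = m(s−2) ⇒ s(μ−m) = 1−2m ⇒ s = 0.40/0.04 = 10.0000.
So a = μs = 3.40, b = (1−μ)s = 6.60.

a = 3.40, b = 6.60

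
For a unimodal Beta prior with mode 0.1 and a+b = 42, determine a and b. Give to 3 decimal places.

Since the density peak of Beta(a,b) is at (a−1)/(a+b−2),
a = 1 + 0.1(42−2) = 5.000 and b = 42 − 5.000 = 37.000.

a = 5.000, b = 37.000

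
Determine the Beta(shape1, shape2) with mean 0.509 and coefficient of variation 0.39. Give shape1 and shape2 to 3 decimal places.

shape1 = 2.719, shape2 = 2.623

Var = (CV·μ)² = (0.39×0.509)² = 0.039406.
shape1+shape2 = μ(1−μ)/Var − 1 = 0.249919/0.039406 − 1 = 5.3421.
Thus shape1 = 0.509·5.3421 = 2.719 and shape2 = 0.491·5.3421 = 2.623.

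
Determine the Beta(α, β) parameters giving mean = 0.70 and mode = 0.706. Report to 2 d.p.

α = 48.07, β = 20.60

With s = α+β: μ = α/s and mode = (α−1)/(s−2). Eliminating α = μs,
μs − 1 = m(s−2) ⇒ s(μ−m) = 1−2m ⇒ s = -0.412/-0.006 = 68.6667.
So α = μs = 48.07, β = (1−μ)s = 20.60.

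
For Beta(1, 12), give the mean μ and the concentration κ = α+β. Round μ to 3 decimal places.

μ = 0.077, κ = 13

κ = α+β = 1+12 = 13; μ = α/κ = 1/13 = 0.077.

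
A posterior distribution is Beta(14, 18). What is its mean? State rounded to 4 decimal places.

E[X] = α/(α+β) = 14/32 = 0.4375.

0.4375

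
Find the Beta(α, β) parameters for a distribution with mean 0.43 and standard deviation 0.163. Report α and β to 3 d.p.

Variance = 0.163² = 0.026569. The moment-matching identity α+β = μ(1−μ)/Var − 1 gives
α+β = 0.2451/0.026569 − 1 = 8.2250, so α = μ·8.2250 = 3.537 and β = (1−μ)·8.2250 = 4.688.

α = 3.537, β = 4.688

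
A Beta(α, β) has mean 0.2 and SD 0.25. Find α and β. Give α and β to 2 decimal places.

α = 0.31, β = 1.25

Variance = 0.25² = 0.0625. The moment-matching identity α+β = μ(1−μ)/Var − 1 gives
α+β = 0.16/0.0625 − 1 = 1.5600, so α = μ·1.5600 = 0.31 and β = (1−μ)·1.5600 = 1.25.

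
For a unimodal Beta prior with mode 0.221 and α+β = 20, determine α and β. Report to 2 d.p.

For α,β>1 the mode is (α−1)/(α+β−2), so α = mode·(κ−2)+1 = 0.221×18+1 = 4.98.
And β = (1−mode)·(κ−2)+1 = 0.779×18+1 = 15.02.

α = 4.98, β = 15.02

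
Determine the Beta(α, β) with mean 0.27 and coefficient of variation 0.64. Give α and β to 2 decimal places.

Var = (CV·μ)² = (0.64×0.27)² = 0.029860.
α+β = μ(1−μ)/Var − 1 = 0.1971/0.029860 − 1 = 5.6008.
Thus α = 0.27·5.6008 = 1.51 and β = 0.73·5.6008 = 4.09.

α = 1.51, β = 4.09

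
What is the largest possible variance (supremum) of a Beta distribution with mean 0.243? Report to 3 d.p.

0.184

Var = μ(1−μ)/(α+β+1), which approaches μ(1−μ) as α+β → 0.
So the supremum is μ(1−μ) = 0.243×0.757 = 0.184.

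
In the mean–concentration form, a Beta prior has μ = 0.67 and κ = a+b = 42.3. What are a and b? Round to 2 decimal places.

a = 28.34, b = 13.96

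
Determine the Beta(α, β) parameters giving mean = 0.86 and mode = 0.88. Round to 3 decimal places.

α = 32.680, β = 5.320

With s = α+β: μ = α/s and mode = (α−1)/(s−2). Eliminating α = μs,
μs − 1 = m(s−2) ⇒ s(μ−m) = 1−2m ⇒ s = -0.76/-0.02 = 38.0000.
So α = μs = 32.680, β = (1−μ)s = 5.320.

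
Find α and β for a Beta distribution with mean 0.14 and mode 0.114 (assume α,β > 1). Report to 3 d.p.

Let s = α+β. Mean gives α = μs = 0.14s; mode gives (α−1)/(s−2) = 0.114.
Substituting: 0.14s − 1 = 0.114(s−2) = 0.114s − 0.228, so 0.026s = 0.772 and s = 29.6923.
Then α = 0.14×29.6923 = 4.157 and β = s−α = 25.535.

α = 4.157, β = 25.535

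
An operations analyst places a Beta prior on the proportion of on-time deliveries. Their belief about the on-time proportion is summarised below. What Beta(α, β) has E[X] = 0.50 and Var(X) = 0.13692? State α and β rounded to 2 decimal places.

α = 0.41, β = 0.41

By moment matching, α+β = μ(1−μ)/σ² − 1 = (0.50·0.50)/0.13692 − 1 = 1.8259 − 1 = 0.8259.
Since α/(α+β) = μ, α = 0.50·0.8259 = 0.41 and β = 0.50·0.8259 = 0.41.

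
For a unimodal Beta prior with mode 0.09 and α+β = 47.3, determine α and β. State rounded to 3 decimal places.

For α,β>1 the mode is (α−1)/(α+β−2), so α = mode·(κ−2)+1 = 0.09×45.3+1 = 5.077.
And β = (1−mode)·(κ−2)+1 = 0.91×45.3+1 = 42.223.

α = 5.077, β = 42.223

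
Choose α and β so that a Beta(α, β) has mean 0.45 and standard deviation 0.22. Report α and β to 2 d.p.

First σ² = 0.0484. Setting α = μn, β = (1−μ)n with n = α+β,
μ(1−μ)/(n+1) = 0.0484 ⇒ n+1 = 0.2475/0.0484 = 5.1136 ⇒ n = 4.1136.
Hence α = 0.45×4.1136 = 1.85, β = 0.55×4.1136 = 2.26.

α = 1.85, β = 2.26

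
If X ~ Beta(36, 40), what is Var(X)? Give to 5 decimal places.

α+β = 76 and αβ = 1440, so Var = αβ/[(α+β)²(α+β+1)] = 1440/444752 = 0.00324.

0.00324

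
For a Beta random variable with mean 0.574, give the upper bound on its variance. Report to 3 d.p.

0.245

For fixed mean μ the Beta variance is μ(1−μ)/(α+β+1), increasing as α+β decreases.
Its least upper bound (not attained) is μ(1−μ) = 0.574·0.426 = 0.245.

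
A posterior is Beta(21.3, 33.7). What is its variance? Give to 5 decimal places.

μ = 21.3/55.0 = 0.387273; Var = μ(1−μ)/(α+β+1) = 0.2372926/56.0 = 0.00424.

0.00424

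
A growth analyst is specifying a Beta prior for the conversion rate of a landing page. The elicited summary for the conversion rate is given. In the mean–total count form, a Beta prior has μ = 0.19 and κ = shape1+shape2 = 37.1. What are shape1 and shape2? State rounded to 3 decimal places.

shape1 = 7.049, shape2 = 30.051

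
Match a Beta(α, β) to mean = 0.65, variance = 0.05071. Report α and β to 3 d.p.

Write ν = α+β; then α = μν and Var = μ(1−μ)/(ν+1).
ν = μ(1−μ)/Var − 1 = 0.2275/0.05071 − 1 = 3.4863.
α = 0.65·3.4863 = 2.266, β = 0.35·3.4863 = 1.220.

α = 2.266, β = 1.220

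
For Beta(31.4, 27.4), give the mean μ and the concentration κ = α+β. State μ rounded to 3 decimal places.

κ = α+β = 31.4+27.4 = 58.8; μ = α/κ = 31.4/58.8 = 0.534.

μ = 0.534, κ = 58.8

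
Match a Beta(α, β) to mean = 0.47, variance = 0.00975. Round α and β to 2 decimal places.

Write ν = α+β; then α = μν and Var = μ(1−μ)/(ν+1).
ν = μ(1−μ)/Var − 1 = 0.2491/0.00975 − 1 = 24.5487.
α = 0.47·24.5487 = 11.54, β = 0.53·24.5487 = 13.01.

α = 11.54, β = 13.01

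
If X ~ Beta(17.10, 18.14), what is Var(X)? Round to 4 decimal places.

α+β = 35.24 and αβ = 310.1940, so Var = αβ/[(α+β)²(α+β+1)] = 310.1940/45004.919424 = 0.0069.

0.0069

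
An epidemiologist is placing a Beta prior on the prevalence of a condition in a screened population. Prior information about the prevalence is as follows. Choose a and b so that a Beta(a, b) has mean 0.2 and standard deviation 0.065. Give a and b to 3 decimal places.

a = 7.374, b = 29.496

σ² = 0.065² = 0.004225.
With s = a+b, Var = μ(1−μ)/(s+1), so s+1 = (0.2×0.8)/0.004225 = 37.8698 and s = 36.8698.
a = μs = 7.374, b = (1−μ)s = 29.496.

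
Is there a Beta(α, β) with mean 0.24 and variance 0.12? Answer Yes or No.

Yes

A Beta with mean μ has variance μ(1−μ)/(α+β+1) < μ(1−μ).
Here μ(1−μ) = 0.24×0.76 = 0.1824, and 0.12 < 0.1824.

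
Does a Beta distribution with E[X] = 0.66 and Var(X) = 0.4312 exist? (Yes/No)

The Beta variance bound is σ² < μ(1−μ).
Here μ(1−μ) = 0.66×0.34 = 0.2244, and 0.4312 ≥ 0.2244.

No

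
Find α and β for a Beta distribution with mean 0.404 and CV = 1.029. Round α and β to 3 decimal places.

σ = CV·μ = 1.029×0.404 = 0.41572, so σ² = 0.172820.
s+1 = μ(1−μ)/σ² = 0.240784/0.172820 = 1.3933, so s = α+β = 0.3933.
α = μs = 0.159, β = (1−μ)s = 0.234.

α = 0.159, β = 0.234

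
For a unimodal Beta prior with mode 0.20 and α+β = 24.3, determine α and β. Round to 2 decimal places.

α = 5.46, β = 18.84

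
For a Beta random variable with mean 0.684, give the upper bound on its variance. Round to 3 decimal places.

0.216

Var = μ(1−μ)/(α+β+1), which approaches μ(1−μ) as α+β → 0.
So the supremum is μ(1−μ) = 0.684×0.316 = 0.216.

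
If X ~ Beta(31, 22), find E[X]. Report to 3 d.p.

0.585

The Beta mean is α/(α+β) = 31/(31+22) = 0.585.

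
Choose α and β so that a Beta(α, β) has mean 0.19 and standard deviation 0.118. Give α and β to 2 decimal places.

α = 1.91, β = 8.14

Variance = 0.118² = 0.013924. The moment-matching identity α+β = μ(1−μ)/Var − 1 gives
α+β = 0.1539/0.013924 − 1 = 10.0529, so α = μ·10.0529 = 1.91 and β = (1−μ)·10.0529 = 8.14.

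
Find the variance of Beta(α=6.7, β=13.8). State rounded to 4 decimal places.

μ = 6.7/20.5 = 0.326829; Var = μ(1−μ)/(α+β+1) = 0.2200119/21.5 = 0.0102.

0.0102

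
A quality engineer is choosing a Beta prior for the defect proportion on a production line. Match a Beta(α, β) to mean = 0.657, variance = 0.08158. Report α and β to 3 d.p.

α = 1.158, β = 0.604

Write ν = α+β; then α = μν and Var = μ(1−μ)/(ν+1).
ν = μ(1−μ)/Var − 1 = 0.225351/0.08158 − 1 = 1.7623.
α = 0.657·1.7623 = 1.158, β = 0.343·1.7623 = 0.604.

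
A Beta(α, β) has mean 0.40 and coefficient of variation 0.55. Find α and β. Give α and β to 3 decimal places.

α = 1.583, β = 2.375

σ = CV·μ = 0.55×0.40 = 0.22000, so σ² = 0.048400.
s+1 = μ(1−μ)/σ² = 0.2400/0.048400 = 4.9587, so s = α+β = 3.9587.
α = μs = 1.583, β = (1−μ)s = 2.375.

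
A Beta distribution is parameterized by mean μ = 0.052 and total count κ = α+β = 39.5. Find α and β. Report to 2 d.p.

α = 2.05, β = 37.45

Split κ in proportion μ : (1−μ): α = 0.052·39.5 = 2.05, β = 39.5 − 2.05 = 37.45.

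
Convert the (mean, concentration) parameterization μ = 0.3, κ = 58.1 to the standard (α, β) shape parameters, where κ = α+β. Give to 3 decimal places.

α = 17.430, β = 40.670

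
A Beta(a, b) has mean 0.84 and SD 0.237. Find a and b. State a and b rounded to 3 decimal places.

a = 1.170, b = 0.223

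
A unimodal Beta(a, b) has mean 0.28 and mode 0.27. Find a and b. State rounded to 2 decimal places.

With s = a+b: μ = a/s and mode = (a−1)/(s−2). Eliminating a = μs,
μs − 1 = m(s−2) ⇒ s(μ−m) = 1−2m ⇒ s = 0.46/0.01 = 46.0000.
So a = μs = 12.88, b = (1−μ)s = 33.12.

a = 12.88, b = 33.12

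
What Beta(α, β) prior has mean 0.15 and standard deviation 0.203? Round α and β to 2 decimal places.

σ² = 0.203² = 0.041209.
With s = α+β, Var = μ(1−μ)/(s+1), so s+1 = (0.15×0.85)/0.041209 = 3.0940 and s = 2.0940.
α = μs = 0.31, β = (1−μ)s = 1.78.

α = 0.31, β = 1.78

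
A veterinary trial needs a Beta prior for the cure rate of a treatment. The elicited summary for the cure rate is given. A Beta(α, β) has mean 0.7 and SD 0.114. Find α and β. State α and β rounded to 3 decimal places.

α = 10.611, β = 4.548

σ² = 0.114² = 0.012996.
With s = α+β, Var = μ(1−μ)/(s+1), so s+1 = (0.7×0.3)/0.012996 = 16.1588 and s = 15.1588.
α = μs = 10.611, β = (1−μ)s = 4.548.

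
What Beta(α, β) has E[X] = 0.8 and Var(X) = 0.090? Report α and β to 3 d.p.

α = 0.622, β = 0.156

Write ν = α+β; then α = μν and Var = μ(1−μ)/(ν+1).
ν = μ(1−μ)/Var − 1 = 0.16/0.090 − 1 = 0.7778.
α = 0.8·0.7778 = 0.622, β = 0.2·0.7778 = 0.156.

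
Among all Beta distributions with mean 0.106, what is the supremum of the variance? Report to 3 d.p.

0.095

For fixed mean μ the Beta variance is μ(1−μ)/(α+β+1), increasing as α+β decreases.
Its least upper bound (not attained) is μ(1−μ) = 0.106·0.894 = 0.095.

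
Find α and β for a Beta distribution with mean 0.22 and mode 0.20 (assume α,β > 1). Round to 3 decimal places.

α = 6.600, β = 23.400

Let s = α+β. Mean gives α = μs = 0.22s; mode gives (α−1)/(s−2) = 0.20.
Substituting: 0.22s − 1 = 0.20(s−2) = 0.20s − 0.40, so 0.02s = 0.60 and s = 30.0000.
Then α = 0.22×30.0000 = 6.600 and β = s−α = 23.400.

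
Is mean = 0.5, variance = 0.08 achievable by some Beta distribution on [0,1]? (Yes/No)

Yes

For any Beta, Var(X) < E[X]·(1−E[X]).
Here μ(1−μ) = 0.5×0.5 = 0.25, and 0.08 < 0.25.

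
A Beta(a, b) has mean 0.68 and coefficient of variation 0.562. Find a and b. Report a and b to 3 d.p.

Var = (CV·μ)² = (0.562×0.68)² = 0.146046.
a+b = μ(1−μ)/Var − 1 = 0.2176/0.146046 − 1 = 0.4899.
Thus a = 0.68·0.4899 = 0.333 and b = 0.32·0.4899 = 0.157.

a = 0.333, b = 0.157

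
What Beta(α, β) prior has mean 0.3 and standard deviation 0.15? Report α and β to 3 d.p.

α = 2.500, β = 5.833

σ² = 0.15² = 0.0225.
With s = α+β, Var = μ(1−μ)/(s+1), so s+1 = (0.3×0.7)/0.0225 = 9.3333 and s = 8.3333.
α = μs = 2.500, β = (1−μ)s = 5.833.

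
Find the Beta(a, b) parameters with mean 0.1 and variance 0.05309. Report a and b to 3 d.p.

Write ν = a+b; then a = μν and Var = μ(1−μ)/(ν+1).
ν = μ(1−μ)/Var − 1 = 0.09/0.05309 − 1 = 0.6952.
a = 0.1·0.6952 = 0.070, b = 0.9·0.6952 = 0.626.

a = 0.070, b = 0.626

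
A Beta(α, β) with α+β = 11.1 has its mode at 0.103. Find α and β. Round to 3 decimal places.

α = 1.937, β = 9.163

Mode = (α−1)/(κ−2) with κ = α+β, so α−1 = 0.103·9.1 = 0.937.
α = 1.937; β = κ − α = 9.163.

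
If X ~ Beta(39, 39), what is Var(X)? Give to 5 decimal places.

α+β = 78 and αβ = 1521, so Var = αβ/[(α+β)²(α+β+1)] = 1521/480636 = 0.00316.

0.00316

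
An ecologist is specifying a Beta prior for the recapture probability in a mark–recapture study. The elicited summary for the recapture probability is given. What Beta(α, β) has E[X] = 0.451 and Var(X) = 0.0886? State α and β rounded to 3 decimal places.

Write ν = α+β; then α = μν and Var = μ(1−μ)/(ν+1).
ν = μ(1−μ)/Var − 1 = 0.247599/0.0886 − 1 = 1.7946.
α = 0.451·1.7946 = 0.809, β = 0.549·1.7946 = 0.985.

α = 0.809, β = 0.985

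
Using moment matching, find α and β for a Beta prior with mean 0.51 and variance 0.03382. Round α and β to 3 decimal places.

Write ν = α+β; then α = μν and Var = μ(1−μ)/(ν+1).
ν = μ(1−μ)/Var − 1 = 0.2499/0.03382 − 1 = 6.3891.
α = 0.51·6.3891 = 3.258, β = 0.49·6.3891 = 3.131.

α = 3.258, β = 3.131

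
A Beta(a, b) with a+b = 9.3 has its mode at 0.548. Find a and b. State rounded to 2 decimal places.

Mode = (a−1)/(κ−2) with κ = a+b, so a−1 = 0.548·7.3 = 4.00.
a = 5.00; b = κ − a = 4.30.

a = 5.00, b = 4.30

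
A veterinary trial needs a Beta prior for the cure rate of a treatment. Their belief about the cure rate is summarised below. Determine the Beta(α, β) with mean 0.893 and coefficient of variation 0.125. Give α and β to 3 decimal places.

Var = (CV·μ)² = (0.125×0.893)² = 0.012460.
α+β = μ(1−μ)/Var − 1 = 0.095551/0.012460 − 1 = 6.6685.
Thus α = 0.893·6.6685 = 5.955 and β = 0.107·6.6685 = 0.714.

α = 5.955, β = 0.714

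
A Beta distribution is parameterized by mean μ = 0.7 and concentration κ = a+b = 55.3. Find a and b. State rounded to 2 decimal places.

a = 38.71, b = 16.59

Split κ in proportion μ : (1−μ): a = 0.7·55.3 = 38.71, b = 55.3 − 38.71 = 16.59.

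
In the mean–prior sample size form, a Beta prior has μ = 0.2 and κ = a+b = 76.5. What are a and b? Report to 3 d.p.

Split κ in proportion μ : (1−μ): a = 0.2·76.5 = 15.300, b = 76.5 − 15.300 = 61.200.

a = 15.300, b = 61.200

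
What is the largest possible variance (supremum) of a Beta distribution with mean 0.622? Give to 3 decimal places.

0.235

For fixed mean μ the Beta variance is μ(1−μ)/(α+β+1), increasing as α+β decreases.
Its least upper bound (not attained) is μ(1−μ) = 0.622·0.378 = 0.235.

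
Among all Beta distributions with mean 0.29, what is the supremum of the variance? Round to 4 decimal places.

0.2059

For fixed mean μ the Beta variance is μ(1−μ)/(α+β+1), increasing as α+β decreases.
Its least upper bound (not attained) is μ(1−μ) = 0.29·0.71 = 0.2059.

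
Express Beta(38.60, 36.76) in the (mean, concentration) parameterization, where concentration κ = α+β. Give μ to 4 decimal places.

κ = α+β = 38.60+36.76 = 75.36; μ = α/κ = 38.60/75.36 = 0.5122.

μ = 0.5122, κ = 75.36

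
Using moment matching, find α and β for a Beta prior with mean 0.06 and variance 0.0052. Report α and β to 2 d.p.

α = 0.59, β = 9.26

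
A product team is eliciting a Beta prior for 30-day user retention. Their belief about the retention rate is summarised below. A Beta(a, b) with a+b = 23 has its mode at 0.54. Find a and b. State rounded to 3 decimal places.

For a,b>1 the mode is (a−1)/(a+b−2), so a = mode·(κ−2)+1 = 0.54×21+1 = 12.340.
And b = (1−mode)·(κ−2)+1 = 0.46×21+1 = 10.660.

a = 12.340, b = 10.660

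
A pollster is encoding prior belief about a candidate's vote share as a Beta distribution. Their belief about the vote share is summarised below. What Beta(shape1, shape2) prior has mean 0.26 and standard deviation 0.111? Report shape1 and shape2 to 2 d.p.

shape1 = 3.80, shape2 = 10.82

First σ² = 0.012321. Setting shape1 = μn, shape2 = (1−μ)n with n = shape1+shape2,
μ(1−μ)/(n+1) = 0.012321 ⇒ n+1 = 0.1924/0.012321 = 15.6156 ⇒ n = 14.6156.
Hence shape1 = 0.26×14.6156 = 3.80, shape2 = 0.74×14.6156 = 10.82.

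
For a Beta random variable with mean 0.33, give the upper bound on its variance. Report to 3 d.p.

For fixed mean μ the Beta variance is μ(1−μ)/(α+β+1), increasing as α+β decreases.
Its least upper bound (not attained) is μ(1−μ) = 0.33·0.67 = 0.221.

0.221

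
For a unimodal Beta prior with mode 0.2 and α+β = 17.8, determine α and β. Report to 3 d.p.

α = 4.160, β = 13.640

Since the density peak of Beta(α,β) is at (α−1)/(α+β−2),
α = 1 + 0.2(17.8−2) = 4.160 and β = 17.8 − 4.160 = 13.640.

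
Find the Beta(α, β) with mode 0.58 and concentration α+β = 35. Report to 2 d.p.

Mode = (α−1)/(κ−2) with κ = α+β, so α−1 = 0.58·33 = 19.14.
α = 20.14; β = κ − α = 14.86.

α = 20.14, β = 14.86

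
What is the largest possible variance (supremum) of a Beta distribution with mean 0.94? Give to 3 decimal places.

0.056

Var = μ(1−μ)/(α+β+1), which approaches μ(1−μ) as α+β → 0.
So the supremum is μ(1−μ) = 0.94×0.06 = 0.056.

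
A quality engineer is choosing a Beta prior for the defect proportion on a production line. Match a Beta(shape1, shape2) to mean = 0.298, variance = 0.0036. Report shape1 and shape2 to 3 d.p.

Let s = shape1+shape2. The Beta variance is μ(1−μ)/(s+1).
So s+1 = μ(1−μ)/σ² = (0.298×0.702)/0.0036 = 0.209196/0.0036 = 58.1100, giving s = 57.1100.
Then shape1 = μs = 0.298×57.1100 = 17.019 and shape2 = (1−μ)s = 0.702×57.1100 = 40.091.

shape1 = 17.019, shape2 = 40.091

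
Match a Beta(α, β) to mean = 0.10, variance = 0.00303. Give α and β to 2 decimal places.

α = 2.87, β = 25.83

Let s = α+β. The Beta variance is μ(1−μ)/(s+1).
So s+1 = μ(1−μ)/σ² = (0.10×0.90)/0.00303 = 0.0900/0.00303 = 29.7030, giving s = 28.7030.
Then α = μs = 0.10×28.7030 = 2.87 and β = (1−μ)s = 0.90×28.7030 = 25.83.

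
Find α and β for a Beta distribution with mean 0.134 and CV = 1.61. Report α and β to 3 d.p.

σ = CV·μ = 1.61×0.134 = 0.21574, so σ² = 0.046544.
s+1 = μ(1−μ)/σ² = 0.116044/0.046544 = 2.4932, so s = α+β = 1.4932.
α = μs = 0.200, β = (1−μ)s = 1.293.

α = 0.200, β = 1.293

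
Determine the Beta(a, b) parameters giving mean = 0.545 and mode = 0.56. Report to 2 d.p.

a = 4.36, b = 3.64

With s = a+b: μ = a/s and mode = (a−1)/(s−2). Eliminating a = μs,
μs − 1 = m(s−2) ⇒ s(μ−m) = 1−2m ⇒ s = -0.12/-0.015 = 8.0000.
So a = μs = 4.36, b = (1−μ)s = 3.64.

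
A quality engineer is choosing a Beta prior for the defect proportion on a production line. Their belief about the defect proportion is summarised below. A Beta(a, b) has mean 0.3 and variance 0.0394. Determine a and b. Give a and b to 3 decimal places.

a = 1.299, b = 3.031

By moment matching, a+b = μ(1−μ)/σ² − 1 = (0.3·0.7)/0.0394 − 1 = 5.3299 − 1 = 4.3299.
Since a/(a+b) = μ, a = 0.3·4.3299 = 1.299 and b = 0.7·4.3299 = 3.031.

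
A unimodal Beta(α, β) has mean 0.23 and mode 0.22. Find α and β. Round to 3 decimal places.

α = 12.880, β = 43.120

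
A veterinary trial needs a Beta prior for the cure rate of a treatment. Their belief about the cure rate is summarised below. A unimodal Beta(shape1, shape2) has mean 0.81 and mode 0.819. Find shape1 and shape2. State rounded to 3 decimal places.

shape1 = 57.420, shape2 = 13.469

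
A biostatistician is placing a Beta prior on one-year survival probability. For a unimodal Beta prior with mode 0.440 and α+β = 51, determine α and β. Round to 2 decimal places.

α = 22.56, β = 28.44

Mode = (α−1)/(κ−2) with κ = α+β, so α−1 = 0.440·49 = 21.56.
α = 22.56; β = κ − α = 28.44.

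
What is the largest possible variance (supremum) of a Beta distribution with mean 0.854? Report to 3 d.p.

0.125

Var = μ(1−μ)/(α+β+1), which approaches μ(1−μ) as α+β → 0.
So the supremum is μ(1−μ) = 0.854×0.146 = 0.125.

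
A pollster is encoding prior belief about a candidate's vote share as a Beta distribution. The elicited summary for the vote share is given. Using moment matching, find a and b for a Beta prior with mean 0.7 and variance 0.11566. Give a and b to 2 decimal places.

a = 0.57, b = 0.24

By moment matching, a+b = μ(1−μ)/σ² − 1 = (0.7·0.3)/0.11566 − 1 = 1.8157 − 1 = 0.8157.
Since a/(a+b) = μ, a = 0.7·0.8157 = 0.57 and b = 0.3·0.8157 = 0.24.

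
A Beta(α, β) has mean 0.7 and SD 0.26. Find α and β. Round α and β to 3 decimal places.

α = 1.475, β = 0.632

σ² = 0.26² = 0.0676.
With s = α+β, Var = μ(1−μ)/(s+1), so s+1 = (0.7×0.3)/0.0676 = 3.1065 and s = 2.1065.
α = μs = 1.475, β = (1−μ)s = 0.632.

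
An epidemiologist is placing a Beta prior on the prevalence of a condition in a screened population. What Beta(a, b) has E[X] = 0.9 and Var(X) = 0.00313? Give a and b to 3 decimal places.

a = 24.979, b = 2.775

Write ν = a+b; then a = μν and Var = μ(1−μ)/(ν+1).
ν = μ(1−μ)/Var − 1 = 0.09/0.00313 − 1 = 27.7540.
a = 0.9·27.7540 = 24.979, b = 0.1·27.7540 = 2.775.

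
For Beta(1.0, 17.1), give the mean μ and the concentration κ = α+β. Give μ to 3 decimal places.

μ = 0.055, κ = 18.1

κ = α+β = 1.0+17.1 = 18.1; μ = α/κ = 1.0/18.1 = 0.055.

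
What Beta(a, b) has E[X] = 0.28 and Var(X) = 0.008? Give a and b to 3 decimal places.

a = 6.776, b = 17.424

Let s = a+b. The Beta variance is μ(1−μ)/(s+1).
So s+1 = μ(1−μ)/σ² = (0.28×0.72)/0.008 = 0.2016/0.008 = 25.2000, giving s = 24.2000.
Then a = μs = 0.28×24.2000 = 6.776 and b = (1−μ)s = 0.72×24.2000 = 17.424.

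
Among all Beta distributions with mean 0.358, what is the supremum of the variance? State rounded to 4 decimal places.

For fixed mean μ the Beta variance is μ(1−μ)/(α+β+1), increasing as α+β decreases.
Its least upper bound (not attained) is μ(1−μ) = 0.358·0.642 = 0.2298.

0.2298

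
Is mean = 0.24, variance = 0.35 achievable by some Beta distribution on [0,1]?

A Beta with mean μ has variance μ(1−μ)/(α+β+1) < μ(1−μ).
Here μ(1−μ) = 0.24×0.76 = 0.1824, and 0.35 ≥ 0.1824.

No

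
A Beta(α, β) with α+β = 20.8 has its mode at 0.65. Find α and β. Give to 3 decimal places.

α = 13.220, β = 7.580

Mode = (α−1)/(κ−2) with κ = α+β, so α−1 = 0.65·18.8 = 12.220.
α = 13.220; β = κ − α = 7.580.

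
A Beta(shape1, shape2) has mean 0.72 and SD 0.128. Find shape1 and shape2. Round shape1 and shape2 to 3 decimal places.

Variance = 0.128² = 0.016384. The moment-matching identity shape1+shape2 = μ(1−μ)/Var − 1 gives
shape1+shape2 = 0.2016/0.016384 − 1 = 11.3047, so shape1 = μ·11.3047 = 8.139 and shape2 = (1−μ)·11.3047 = 3.165.

shape1 = 8.139, shape2 = 3.165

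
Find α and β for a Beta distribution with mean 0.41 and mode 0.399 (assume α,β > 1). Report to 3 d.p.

Let s = α+β. Mean gives α = μs = 0.41s; mode gives (α−1)/(s−2) = 0.399.
Substituting: 0.41s − 1 = 0.399(s−2) = 0.399s − 0.798, so 0.011s = 0.202 and s = 18.3636.
Then α = 0.41×18.3636 = 7.529 and β = s−α = 10.835.

α = 7.529, β = 10.835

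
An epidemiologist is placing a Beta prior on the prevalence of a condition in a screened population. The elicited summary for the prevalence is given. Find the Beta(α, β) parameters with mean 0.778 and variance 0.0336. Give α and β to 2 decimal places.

α = 3.22, β = 0.92

By moment matching, α+β = μ(1−μ)/σ² − 1 = (0.778·0.222)/0.0336 − 1 = 5.1404 − 1 = 4.1404.
Since α/(α+β) = μ, α = 0.778·4.1404 = 3.22 and β = 0.222·4.1404 = 0.92.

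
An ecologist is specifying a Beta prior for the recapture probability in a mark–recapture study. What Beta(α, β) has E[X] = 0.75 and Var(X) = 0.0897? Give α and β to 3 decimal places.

α = 0.818, β = 0.273

Let s = α+β. The Beta variance is μ(1−μ)/(s+1).
So s+1 = μ(1−μ)/σ² = (0.75×0.25)/0.0897 = 0.1875/0.0897 = 2.0903, giving s = 1.0903.
Then α = μs = 0.75×1.0903 = 0.818 and β = (1−μ)s = 0.25×1.0903 = 0.273.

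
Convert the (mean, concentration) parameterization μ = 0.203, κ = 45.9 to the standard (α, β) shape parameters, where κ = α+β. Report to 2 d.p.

Split κ in proportion μ : (1−μ): α = 0.203·45.9 = 9.32, β = 45.9 − 9.32 = 36.58.

α = 9.32, β = 36.58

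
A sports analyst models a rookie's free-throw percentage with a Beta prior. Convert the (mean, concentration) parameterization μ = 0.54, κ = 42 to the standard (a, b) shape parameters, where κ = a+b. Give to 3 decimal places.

a = 22.680, b = 19.320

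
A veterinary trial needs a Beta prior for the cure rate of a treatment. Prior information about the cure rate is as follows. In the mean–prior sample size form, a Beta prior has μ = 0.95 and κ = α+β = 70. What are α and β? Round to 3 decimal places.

Split κ in proportion μ : (1−μ): α = 0.95·70 = 66.500, β = 70 − 66.500 = 3.500.

α = 66.500, β = 3.500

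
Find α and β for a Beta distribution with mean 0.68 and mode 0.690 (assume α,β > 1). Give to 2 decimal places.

α = 25.84, β = 12.16

With s = α+β: μ = α/s and mode = (α−1)/(s−2). Eliminating α = μs,
μs − 1 = m(s−2) ⇒ s(μ−m) = 1−2m ⇒ s = -0.380/-0.010 = 38.0000.
So α = μs = 25.84, β = (1−μ)s = 12.16.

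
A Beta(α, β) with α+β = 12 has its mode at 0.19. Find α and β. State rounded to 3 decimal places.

For α,β>1 the mode is (α−1)/(α+β−2), so α = mode·(κ−2)+1 = 0.19×10+1 = 2.900.
And β = (1−mode)·(κ−2)+1 = 0.81×10+1 = 9.100.

α = 2.900, β = 9.100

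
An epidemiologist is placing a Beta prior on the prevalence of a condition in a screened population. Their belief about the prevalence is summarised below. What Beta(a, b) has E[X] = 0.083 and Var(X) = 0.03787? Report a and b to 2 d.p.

Let s = a+b. The Beta variance is μ(1−μ)/(s+1).
So s+1 = μ(1−μ)/σ² = (0.083×0.917)/0.03787 = 0.076111/0.03787 = 2.0098, giving s = 1.0098.
Then a = μs = 0.083×1.0098 = 0.08 and b = (1−μ)s = 0.917×1.0098 = 0.93.

a = 0.08, b = 0.93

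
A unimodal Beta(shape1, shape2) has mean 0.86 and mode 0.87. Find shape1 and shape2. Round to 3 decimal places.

Let s = shape1+shape2. Mean gives shape1 = μs = 0.86s; mode gives (shape1−1)/(s−2) = 0.87.
Substituting: 0.86s − 1 = 0.87(s−2) = 0.87s − 1.74, so -0.01s = -0.74 and s = 74.0000.
Then shape1 = 0.86×74.0000 = 63.640 and shape2 = s−shape1 = 10.360.

shape1 = 63.640, shape2 = 10.360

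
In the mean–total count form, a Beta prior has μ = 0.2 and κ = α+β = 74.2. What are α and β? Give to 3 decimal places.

α = μκ = 0.2×74.2 = 14.840 and β = (1−μ)κ = 0.8×74.2 = 59.360.

α = 14.840, β = 59.360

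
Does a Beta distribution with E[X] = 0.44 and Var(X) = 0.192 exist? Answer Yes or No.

The Beta variance bound is σ² < μ(1−μ).
Here μ(1−μ) = 0.44×0.56 = 0.2464, and 0.192 < 0.2464.

Yes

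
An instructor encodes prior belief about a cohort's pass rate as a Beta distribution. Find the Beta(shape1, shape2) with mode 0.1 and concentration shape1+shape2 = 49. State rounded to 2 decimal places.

shape1 = 5.70, shape2 = 43.30

Since the density peak of Beta(shape1,shape2) is at (shape1−1)/(shape1+shape2−2),
shape1 = 1 + 0.1(49−2) = 5.70 and shape2 = 49 − 5.70 = 43.30.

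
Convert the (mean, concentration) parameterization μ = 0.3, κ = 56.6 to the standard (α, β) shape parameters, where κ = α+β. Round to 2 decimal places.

Split κ in proportion μ : (1−μ): α = 0.3·56.6 = 16.98, β = 56.6 − 16.98 = 39.62.

α = 16.98, β = 39.62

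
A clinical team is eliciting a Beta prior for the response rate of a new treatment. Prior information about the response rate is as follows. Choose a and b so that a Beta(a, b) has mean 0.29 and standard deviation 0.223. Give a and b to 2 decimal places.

First σ² = 0.049729. Setting a = μn, b = (1−μ)n with n = a+b,
μ(1−μ)/(n+1) = 0.049729 ⇒ n+1 = 0.2059/0.049729 = 4.1404 ⇒ n = 3.1404.
Hence a = 0.29×3.1404 = 0.91, b = 0.71×3.1404 = 2.23.

a = 0.91, b = 2.23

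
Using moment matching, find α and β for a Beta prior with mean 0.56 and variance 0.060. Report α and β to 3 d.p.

α = 1.740, β = 1.367

Let s = α+β. The Beta variance is μ(1−μ)/(s+1).
So s+1 = μ(1−μ)/σ² = (0.56×0.44)/0.060 = 0.2464/0.060 = 4.1067, giving s = 3.1067.
Then α = μs = 0.56×3.1067 = 1.740 and β = (1−μ)s = 0.44×3.1067 = 1.367.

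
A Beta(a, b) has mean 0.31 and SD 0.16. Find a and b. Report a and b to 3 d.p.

a = 2.280, b = 5.075

Variance = 0.16² = 0.0256. The moment-matching identity a+b = μ(1−μ)/Var − 1 gives
a+b = 0.2139/0.0256 − 1 = 7.3555, so a = μ·7.3555 = 2.280 and b = (1−μ)·7.3555 = 5.075.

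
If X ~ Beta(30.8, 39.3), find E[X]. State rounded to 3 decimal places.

0.439

E[X] = α/(α+β) = 30.8/70.1 = 0.439.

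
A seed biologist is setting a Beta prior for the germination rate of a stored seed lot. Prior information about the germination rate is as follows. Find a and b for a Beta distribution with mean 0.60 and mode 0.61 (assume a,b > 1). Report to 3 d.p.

a = 13.200, b = 8.800

With s = a+b: μ = a/s and mode = (a−1)/(s−2). Eliminating a = μs,
μs − 1 = m(s−2) ⇒ s(μ−m) = 1−2m ⇒ s = -0.22/-0.01 = 22.0000.
So a = μs = 13.200, b = (1−μ)s = 8.800.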